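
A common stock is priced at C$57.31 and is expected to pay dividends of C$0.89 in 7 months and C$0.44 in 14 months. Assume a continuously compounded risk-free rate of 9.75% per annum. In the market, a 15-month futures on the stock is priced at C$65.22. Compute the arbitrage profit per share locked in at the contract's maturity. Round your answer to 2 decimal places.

C$1.88 per share

PV(dividends) I = 0.89·e^(−0.0975·7/12) + 0.44·e^(−0.0975·14/12) = 1.2335
Fair futures F* = (S − I)·e^(rT) = (57.31 − 1.2335)·e^0.121875 = 56.0765 × 1.129613 = 63.3447
Market C$65.22 > fair 63.3447: forward overpriced → cash-and-carry (borrow at r, buy the stock and collect the dividends, short the forward).
Profit at T = |F_mkt − F*| = |65.22 − 63.3447| = C$1.88 per share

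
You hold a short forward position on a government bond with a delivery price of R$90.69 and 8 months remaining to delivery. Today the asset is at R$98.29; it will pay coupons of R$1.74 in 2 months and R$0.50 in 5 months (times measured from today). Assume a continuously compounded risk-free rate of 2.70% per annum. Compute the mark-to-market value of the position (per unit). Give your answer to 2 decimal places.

-R$6.99

PV(remaining coupons) I = 1.74·e^(−0.0270·2/12) + 0.50·e^(−0.0270·5/12) = 2.2266
Current forward F = (S − I)·e^(rT) = (98.29 − 2.2266)·e^(0.0270·8/12) = 96.0634 × 1.018163 = 97.8082
Value (long) = (F − K)·e^(−rT) = (97.8082 − 90.69) × 0.982161 = 6.9912
Short position value = −(long value) = -R$6.99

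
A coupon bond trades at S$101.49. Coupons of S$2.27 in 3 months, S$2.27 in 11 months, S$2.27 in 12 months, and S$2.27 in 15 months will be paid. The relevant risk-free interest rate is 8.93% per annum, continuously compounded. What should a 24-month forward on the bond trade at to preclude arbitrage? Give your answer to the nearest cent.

S$111.27

PV(coupons) I = 2.27·e^(−0.0893·3/12) + 2.27·e^(−0.0893·11/12) + 2.27·e^(−0.0893·12/12) + 2.27·e^(−0.0893·15/12)
I = 2.2199 + 2.0916 + 2.0761 + 2.0302 = 8.4178
F = (S − I)·e^(rT) = (101.49 − 8.4178) · e^(0.0893·24/12)
= 93.0722 · e^0.178600 = 93.0722 × 1.195542 = S$111.27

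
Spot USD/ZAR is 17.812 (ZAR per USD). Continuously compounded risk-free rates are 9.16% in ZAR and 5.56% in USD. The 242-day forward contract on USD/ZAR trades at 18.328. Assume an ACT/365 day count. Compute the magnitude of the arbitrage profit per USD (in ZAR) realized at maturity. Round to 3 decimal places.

0.086 per USD (in ZAR)

Fair forward: F* = S·e^(carry·T), with carry = (r_ZAR − r_USD) = 0.0916 − 0.0556 = 0.0360
F* = 17.812 · e^(0.0360 × 242/365) = 17.812 · e^0.023868 = 17.812 × 1.024155 = 18.2422
Market 18.328 > fair 18.2422: forward overpriced → cash-and-carry (buy spot, short the forward).
At maturity, profit = |F_mkt − F*| = |18.328 − 18.2422| = 0.086 per USD (in ZAR)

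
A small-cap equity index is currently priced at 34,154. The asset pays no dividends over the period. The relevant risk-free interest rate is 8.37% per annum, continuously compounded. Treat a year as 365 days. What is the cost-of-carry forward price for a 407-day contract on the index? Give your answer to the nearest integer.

F = S·e^(rT) = 34154 · e^(0.0837 × 407/365)
= 34154 · e^0.093331 = 34154 × 1.097825
F = 37,495

37,495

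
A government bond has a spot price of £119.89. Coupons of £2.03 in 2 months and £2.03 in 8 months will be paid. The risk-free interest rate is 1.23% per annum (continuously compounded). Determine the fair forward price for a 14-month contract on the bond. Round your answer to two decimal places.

£117.53

PV(coupons) I = 2.03·e^(−0.0123·2/12) + 2.03·e^(−0.0123·8/12)
I = 2.0258 + 2.0134 = 4.0392
F = (S − I)·e^(rT) = (119.89 − 4.0392) · e^(0.0123·14/12)
= 115.8508 · e^0.014350 = 115.8508 × 1.014453 = £117.53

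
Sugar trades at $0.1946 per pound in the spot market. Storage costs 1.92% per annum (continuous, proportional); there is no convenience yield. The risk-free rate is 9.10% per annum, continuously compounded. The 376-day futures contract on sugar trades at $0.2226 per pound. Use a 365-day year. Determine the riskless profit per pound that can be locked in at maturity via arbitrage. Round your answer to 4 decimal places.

Fair futures: F* = S·e^(carry·T), with carry = (r + u) = 0.0910 + 0.0192 = 0.1102
F* = 0.1946 · e^(0.1102 × 376/365) = 0.1946 · e^0.113521 = 0.1946 × 1.120215 = $0.2180
Market $0.2226 > fair $0.2180: forward overpriced → cash-and-carry (buy spot, short the forward).
At maturity, profit = |F_mkt − F*| = |0.2226 − 0.2180| = $0.0046 per pound

$0.0046 per pound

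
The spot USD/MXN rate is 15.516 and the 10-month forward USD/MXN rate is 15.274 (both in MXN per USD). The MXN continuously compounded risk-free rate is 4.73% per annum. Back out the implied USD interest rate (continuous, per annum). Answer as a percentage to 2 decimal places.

F = S·e^((r_MXN − r_USD)T) ⇒ r_USD = r_MXN − ln(F/S)/T
ln(15.274/15.516) = -0.015720; /(10/12) = -0.018864
r_USD = 0.0473 + 0.018864 = 0.066164
r_USD = 6.62%

6.62%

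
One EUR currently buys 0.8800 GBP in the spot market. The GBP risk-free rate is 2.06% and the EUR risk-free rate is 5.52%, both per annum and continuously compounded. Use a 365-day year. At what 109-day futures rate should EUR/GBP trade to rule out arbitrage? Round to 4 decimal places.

F = S·e^((r_GBP − r_EUR)T) = 0.8800 · e^((0.0206 − 0.0552) × 109/365)
= 0.8800 · e^-0.010333 = 0.8800 × 0.989720
F = 0.8710 GBP per EUR

0.8710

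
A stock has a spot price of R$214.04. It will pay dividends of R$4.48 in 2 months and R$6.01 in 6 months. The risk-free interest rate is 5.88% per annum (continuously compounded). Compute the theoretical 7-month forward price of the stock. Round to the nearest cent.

PV(dividends) I = 4.48·e^(−0.0588·2/12) + 6.01·e^(−0.0588·6/12)
I = 4.4363 + 5.8359 = 10.2722
F = (S − I)·e^(rT) = (214.04 − 10.2722) · e^(0.0588·7/12)
= 203.7678 · e^0.034300 = 203.7678 × 1.034895 = R$210.88

R$210.88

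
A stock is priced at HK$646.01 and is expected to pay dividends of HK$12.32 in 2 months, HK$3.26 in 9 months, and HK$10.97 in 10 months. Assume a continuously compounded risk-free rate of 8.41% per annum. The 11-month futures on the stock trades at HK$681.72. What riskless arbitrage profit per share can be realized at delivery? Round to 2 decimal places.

HK$11.41 per share

PV(dividends) I = 12.32·e^(−0.0841·2/12) + 3.26·e^(−0.0841·9/12) + 10.97·e^(−0.0841·10/12) = 25.4368
Fair futures F* = (S − I)·e^(rT) = (646.01 − 25.4368)·e^0.077092 = 620.5732 × 1.080141 = 670.3066
Market HK$681.72 > fair 670.3066: forward overpriced → cash-and-carry (borrow at r, buy the stock and collect the dividends, short the forward).
Profit at T = |F_mkt − F*| = |681.72 − 670.3066| = HK$11.41 per share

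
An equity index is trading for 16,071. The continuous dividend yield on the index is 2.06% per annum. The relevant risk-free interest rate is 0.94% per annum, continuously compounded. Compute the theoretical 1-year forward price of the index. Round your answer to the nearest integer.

F = S·e^((r − q)T) = 16071 · e^((0.0094 − 0.0206) × 1)
= 16071 · e^-0.011200 = 16071 × 0.988862
F = 15,892

15,892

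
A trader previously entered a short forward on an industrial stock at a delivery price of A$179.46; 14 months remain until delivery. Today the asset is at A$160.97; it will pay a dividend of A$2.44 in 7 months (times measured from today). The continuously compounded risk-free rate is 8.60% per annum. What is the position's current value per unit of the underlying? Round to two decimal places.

A$3.68

PV(remaining dividends) I = 2.44·e^(−0.0860·7/12) = 2.3206
Current forward F = (S − I)·e^(rT) = (160.97 − 2.3206)·e^(0.0860·14/12) = 158.6494 × 1.105539 = 175.3931
Value (long) = (F − K)·e^(−rT) = (175.3931 − 179.46) × 0.904536 = -3.6787
Short position value = −(long value) = A$3.68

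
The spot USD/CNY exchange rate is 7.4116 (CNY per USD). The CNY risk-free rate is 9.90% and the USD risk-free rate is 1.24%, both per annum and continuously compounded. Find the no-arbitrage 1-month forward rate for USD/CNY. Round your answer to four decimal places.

F = S·e^((r_CNY − r_USD)T) = 7.4116 · e^((0.0990 − 0.0124) × 1/12)
= 7.4116 · e^0.007217 = 7.4116 × 1.007243
F = 7.4653 CNY per USD

7.4653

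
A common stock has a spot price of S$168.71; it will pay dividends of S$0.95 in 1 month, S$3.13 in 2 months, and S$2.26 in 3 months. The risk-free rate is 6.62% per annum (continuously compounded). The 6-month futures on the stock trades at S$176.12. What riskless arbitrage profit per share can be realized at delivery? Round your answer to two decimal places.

S$8.21 per share

PV(dividends) I = 0.95·e^(−0.0662·1/12) + 3.13·e^(−0.0662·2/12) + 2.26·e^(−0.0662·3/12) = 6.2633
Fair futures F* = (S − I)·e^(rT) = (168.71 − 6.2633)·e^0.033100 = 162.4467 × 1.033654 = 167.9137
Market S$176.12 > fair 167.9137: forward overpriced → cash-and-carry (borrow at r, buy the stock and collect the dividends, short the forward).
Profit at T = |F_mkt − F*| = |176.12 − 167.9137| = S$8.21 per share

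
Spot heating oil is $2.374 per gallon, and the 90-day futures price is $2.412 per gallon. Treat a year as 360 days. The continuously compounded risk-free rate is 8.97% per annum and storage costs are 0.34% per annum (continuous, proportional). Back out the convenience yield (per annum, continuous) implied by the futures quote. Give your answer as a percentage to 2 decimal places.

F = S·e^((r+u−y)T) ⇒ (r+u−y) = ln(F/S)/T
ln(2.412/2.374) = 0.015880; /T ⇒ 0.063520
y = r + u − ln(F/S)/T = 0.0897 + 0.0034 − 0.063520 = 0.029580
y = 2.96%

2.96%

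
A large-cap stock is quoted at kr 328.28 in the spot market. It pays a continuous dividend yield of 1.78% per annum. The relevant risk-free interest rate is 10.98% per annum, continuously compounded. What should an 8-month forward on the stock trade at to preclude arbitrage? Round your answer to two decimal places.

kr 349.04

F = S·e^((r − q)T) = 328.28 · e^((0.1098 − 0.0178) × 8/12)
= 328.28 · e^0.061333 = 328.28 × 1.063253
F = kr 349.04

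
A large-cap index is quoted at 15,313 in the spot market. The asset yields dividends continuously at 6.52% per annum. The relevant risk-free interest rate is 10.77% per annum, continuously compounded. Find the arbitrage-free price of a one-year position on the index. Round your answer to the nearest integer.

15,978

F = S·e^((r − q)T) = 15313 · e^((0.1077 − 0.0652) × 12/12)
= 15313 · e^0.042500 = 15313 × 1.043416
F = 15,978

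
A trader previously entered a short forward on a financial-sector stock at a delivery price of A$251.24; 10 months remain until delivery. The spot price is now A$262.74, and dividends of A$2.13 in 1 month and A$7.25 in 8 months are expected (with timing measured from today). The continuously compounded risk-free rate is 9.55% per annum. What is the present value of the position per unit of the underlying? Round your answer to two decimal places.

PV(remaining dividends) I = 2.13·e^(−0.0955·1/12) + 7.25·e^(−0.0955·8/12) = 8.9159
Current forward F = (S − I)·e^(rT) = (262.74 − 8.9159)·e^(0.0955·10/12) = 253.8241 × 1.082836 = 274.8499
Value (long) = (F − K)·e^(−rT) = (274.8499 − 251.24) × 0.923501 = 21.8038
Short position value = −(long value) = -A$21.80

-A$21.80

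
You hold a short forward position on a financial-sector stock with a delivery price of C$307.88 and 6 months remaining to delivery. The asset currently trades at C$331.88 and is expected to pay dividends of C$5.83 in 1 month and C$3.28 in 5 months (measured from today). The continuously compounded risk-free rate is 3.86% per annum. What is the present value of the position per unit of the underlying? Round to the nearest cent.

PV(remaining dividends) I = 5.83·e^(−0.0386·1/12) + 3.28·e^(−0.0386·5/12) = 9.0389
Current forward F = (S − I)·e^(rT) = (331.88 − 9.0389)·e^(0.0386·6/12) = 322.8411 × 1.019487 = 329.1323
Value (long) = (F − K)·e^(−rT) = (329.1323 − 307.88) × 0.980885 = 20.8461
Short position value = −(long value) = -C$20.85

-C$20.85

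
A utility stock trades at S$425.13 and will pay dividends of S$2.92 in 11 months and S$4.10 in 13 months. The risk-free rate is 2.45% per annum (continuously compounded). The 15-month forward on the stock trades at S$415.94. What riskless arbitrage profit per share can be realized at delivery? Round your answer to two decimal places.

PV(dividends) I = 2.92·e^(−0.0245·11/12) + 4.10·e^(−0.0245·13/12) = 6.8478
Fair forward F* = (S − I)·e^(rT) = (425.13 − 6.8478)·e^0.030625 = 418.2822 × 1.031099 = 431.2904
Market S$415.94 < fair 431.2904: forward underpriced → reverse cash-and-carry (short the stock, invest proceeds at r, pay the dividends, go long the forward).
Profit at T = |F_mkt − F*| = |415.94 − 431.2904| = S$15.35 per share

S$15.35 per share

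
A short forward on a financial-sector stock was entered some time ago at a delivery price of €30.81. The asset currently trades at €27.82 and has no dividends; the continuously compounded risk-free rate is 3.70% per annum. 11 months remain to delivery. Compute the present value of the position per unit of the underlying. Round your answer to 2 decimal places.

€1.96

Current fair forward for the remaining 11 months: F = S·e^(r·T), r = 0.0370
F = 27.82 · e^(0.0370 × 11/12) = 27.82 × 1.034498 = 28.7797
Value of long forward = (F − K)·e^(−rT) = (28.7797 − 30.81) · e^(−0.0370·11/12)
= -2.0303 × 0.966652 = -1.96
Short position value = −(long value) = €1.96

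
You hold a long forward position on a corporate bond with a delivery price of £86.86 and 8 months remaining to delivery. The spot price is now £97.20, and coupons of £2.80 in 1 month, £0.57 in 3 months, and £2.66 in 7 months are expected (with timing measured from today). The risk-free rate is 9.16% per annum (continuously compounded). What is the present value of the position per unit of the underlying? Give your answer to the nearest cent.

£9.63

PV(remaining coupons) I = 2.80·e^(−0.0916·1/12) + 0.57·e^(−0.0916·3/12) + 2.66·e^(−0.0916·7/12) = 5.8574
Current forward F = (S − I)·e^(rT) = (97.20 − 5.8574)·e^(0.0916·8/12) = 91.3426 × 1.062970 = 97.0944
Value (long) = (F − K)·e^(−rT) = (97.0944 − 86.86) × 0.940761 = 9.6281
Value = £9.63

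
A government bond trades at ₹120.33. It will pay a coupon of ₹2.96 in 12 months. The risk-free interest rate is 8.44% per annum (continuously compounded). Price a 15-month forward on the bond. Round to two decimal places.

PV(coupons) I = 2.96·e^(−0.0844·12/12)
I = 2.7204
F = (S − I)·e^(rT) = (120.33 − 2.7204) · e^(0.0844·15/12)
= 117.6096 · e^0.105500 = 117.6096 × 1.111266 = ₹130.70

₹130.70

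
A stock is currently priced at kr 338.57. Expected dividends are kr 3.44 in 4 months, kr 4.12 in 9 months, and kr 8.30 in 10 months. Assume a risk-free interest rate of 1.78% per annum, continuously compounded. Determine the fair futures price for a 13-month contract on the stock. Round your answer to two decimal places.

PV(dividends) I = 3.44·e^(−0.0178·4/12) + 4.12·e^(−0.0178·9/12) + 8.30·e^(−0.0178·10/12)
I = 3.4196 + 4.0654 + 8.1778 = 15.6628
F = (S − I)·e^(rT) = (338.57 − 15.6628) · e^(0.0178·13/12)
= 322.9072 · e^0.019283 = 322.9072 × 1.019470 = kr 329.19

kr 329.19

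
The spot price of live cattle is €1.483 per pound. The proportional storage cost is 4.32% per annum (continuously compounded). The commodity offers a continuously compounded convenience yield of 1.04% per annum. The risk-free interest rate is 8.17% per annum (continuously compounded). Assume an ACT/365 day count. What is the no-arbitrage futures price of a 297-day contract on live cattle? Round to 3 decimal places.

€1.628 per pound

Net carry = r + u − y = 0.0817 + 0.0432 − 0.0104 = 0.1145
F = S·e^((r+u−y)T) = 1.483 · e^(0.1145 × 297/365) = 1.483 · e^0.093168
= 1.483 × 1.097646 = €1.628 per pound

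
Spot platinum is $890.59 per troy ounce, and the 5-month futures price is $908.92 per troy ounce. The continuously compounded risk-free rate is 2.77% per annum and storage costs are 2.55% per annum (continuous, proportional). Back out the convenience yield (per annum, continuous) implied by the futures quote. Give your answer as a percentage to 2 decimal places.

F = S·e^((r+u−y)T) ⇒ (r+u−y) = ln(F/S)/T
ln(908.92/890.59) = 0.020373; /T ⇒ 0.048895
y = r + u − ln(F/S)/T = 0.0277 + 0.0255 − 0.048895 = 0.004305
y = 0.43%

0.43%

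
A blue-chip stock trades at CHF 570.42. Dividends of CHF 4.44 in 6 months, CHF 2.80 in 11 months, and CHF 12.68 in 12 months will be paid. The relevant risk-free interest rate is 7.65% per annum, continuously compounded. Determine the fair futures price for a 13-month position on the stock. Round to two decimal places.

CHF 599.47

PV(dividends) I = 4.44·e^(−0.0765·6/12) + 2.80·e^(−0.0765·11/12) + 12.68·e^(−0.0765·12/12)
I = 4.2734 + 2.6104 + 11.7462 = 18.6300
F = (S − I)·e^(rT) = (570.42 − 18.6300) · e^(0.0765·13/12)
= 551.7900 · e^0.082875 = 551.7900 × 1.086406 = CHF 599.47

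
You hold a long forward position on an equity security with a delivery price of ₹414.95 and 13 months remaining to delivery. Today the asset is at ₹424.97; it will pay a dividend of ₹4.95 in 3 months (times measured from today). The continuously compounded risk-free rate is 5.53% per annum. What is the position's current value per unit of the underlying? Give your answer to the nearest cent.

₹29.27

PV(remaining dividends) I = 4.95·e^(−0.0553·3/12) = 4.8820
Current forward F = (S − I)·e^(rT) = (424.97 − 4.8820)·e^(0.0553·13/12) = 420.0880 × 1.061739 = 446.0238
Value (long) = (F − K)·e^(−rT) = (446.0238 − 414.95) × 0.941851 = 29.2669
Value = ₹29.27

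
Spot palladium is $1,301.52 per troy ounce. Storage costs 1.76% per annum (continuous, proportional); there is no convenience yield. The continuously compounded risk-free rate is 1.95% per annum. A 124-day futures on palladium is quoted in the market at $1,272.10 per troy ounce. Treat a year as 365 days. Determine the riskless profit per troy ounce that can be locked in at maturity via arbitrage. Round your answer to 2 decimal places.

Fair futures: F* = S·e^(carry·T), with carry = (r + u) = 0.0195 + 0.0176 = 0.0371
F* = 1301.52 · e^(0.0371 × 124/365) = 1301.52 · e^0.01260384 = 1301.52 × 1.01268360 = $1318.0280
Market $1272.10 < fair $1318.0280: forward underpriced → reverse cash-and-carry (short spot, go long the forward).
At maturity, profit = |F_mkt − F*| = |1272.10 − 1318.0280| = $45.93 per troy ounce

$45.93 per troy ounce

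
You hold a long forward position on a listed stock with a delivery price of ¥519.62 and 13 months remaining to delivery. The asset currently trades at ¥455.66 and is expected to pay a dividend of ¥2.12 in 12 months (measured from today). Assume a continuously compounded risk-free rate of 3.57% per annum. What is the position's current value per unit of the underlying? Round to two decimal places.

PV(remaining dividends) I = 2.12·e^(−0.0357·12/12) = 2.0457
Current forward F = (S − I)·e^(rT) = (455.66 − 2.0457)·e^(0.0357·13/12) = 453.6143 × 1.039433 = 471.5017
Value (long) = (F − K)·e^(−rT) = (471.5017 − 519.62) × 0.962063 = -46.2928
Value = -¥46.29

-¥46.29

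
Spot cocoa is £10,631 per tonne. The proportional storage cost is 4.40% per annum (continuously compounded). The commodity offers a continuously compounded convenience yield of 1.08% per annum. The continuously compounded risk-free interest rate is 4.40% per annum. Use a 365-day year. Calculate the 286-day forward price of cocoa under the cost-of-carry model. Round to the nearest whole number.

Net carry = r + u − y = 0.0440 + 0.0440 − 0.0108 = 0.0772
F = S·e^((r+u−y)T) = 10631 · e^(0.0772 × 286/365) = 10631 · e^0.060491
= 10631 × 1.062358 = £11,294 per tonne

£11,294 per tonne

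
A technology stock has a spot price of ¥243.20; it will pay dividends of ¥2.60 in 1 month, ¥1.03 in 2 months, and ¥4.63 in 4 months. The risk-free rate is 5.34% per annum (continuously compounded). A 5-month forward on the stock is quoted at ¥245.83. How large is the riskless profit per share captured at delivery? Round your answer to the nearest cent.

PV(dividends) I = 2.60·e^(−0.0534·1/12) + 1.03·e^(−0.0534·2/12) + 4.63·e^(−0.0534·4/12) = 8.1576
Fair forward F* = (S − I)·e^(rT) = (243.20 − 8.1576)·e^0.022250 = 235.0424 × 1.022499 = 240.3306
Market ¥245.83 > fair 240.3306: forward overpriced → cash-and-carry (borrow at r, buy the stock and collect the dividends, short the forward).
Profit at T = |F_mkt − F*| = |245.83 − 240.3306| = ¥5.50 per share

¥5.50 per share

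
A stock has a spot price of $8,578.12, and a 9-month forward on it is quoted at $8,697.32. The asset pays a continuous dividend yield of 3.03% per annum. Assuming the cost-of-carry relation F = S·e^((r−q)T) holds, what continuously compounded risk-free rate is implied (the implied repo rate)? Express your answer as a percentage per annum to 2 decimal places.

4.87%

From F = S·e^((r−q)T): (r − q) = ln(F/S)/T
ln(8697.32/8578.12) = ln(1.013896) = 0.013800
(r − q) = 0.013800 / (9/12) = 0.018400
r = ln(F/S)/T + q = 0.018400 + 0.0303 = 0.048700
r = 4.87%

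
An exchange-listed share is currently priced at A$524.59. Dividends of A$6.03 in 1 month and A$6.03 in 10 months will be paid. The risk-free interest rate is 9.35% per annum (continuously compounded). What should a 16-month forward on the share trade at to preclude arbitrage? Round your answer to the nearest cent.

A$581.14

PV(dividends) I = 6.03·e^(−0.0935·1/12) + 6.03·e^(−0.0935·10/12)
I = 5.9832 + 5.5780 = 11.5612
F = (S − I)·e^(rT) = (524.59 − 11.5612) · e^(0.0935·16/12)
= 513.0288 · e^0.124667 = 513.0288 × 1.132771 = A$581.14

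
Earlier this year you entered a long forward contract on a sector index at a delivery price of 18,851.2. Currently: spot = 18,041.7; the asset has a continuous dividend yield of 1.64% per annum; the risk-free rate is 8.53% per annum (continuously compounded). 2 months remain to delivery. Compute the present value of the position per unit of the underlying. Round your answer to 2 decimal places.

Current fair forward for the remaining 2 months: F = S·e^((r − q)·T), (r − q) = 0.0853 − 0.0164 = 0.0689
F = 18041.7 · e^(0.0689 × 2/12) = 18041.7 × 1.01154952 = 18250.0730
Value of long forward = (F − K)·e^(−rT) = (18250.0730 − 18851.2) · e^(−0.0853·2/12)
= -601.1270 × 0.98588391 = -592.64

-592.64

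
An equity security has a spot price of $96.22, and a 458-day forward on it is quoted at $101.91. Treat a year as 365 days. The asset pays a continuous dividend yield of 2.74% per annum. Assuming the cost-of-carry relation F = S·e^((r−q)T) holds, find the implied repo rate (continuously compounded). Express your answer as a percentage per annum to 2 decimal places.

7.32%

From F = S·e^((r−q)T): (r − q) = ln(F/S)/T
ln(101.91/96.22) = ln(1.059135) = 0.057453
(r − q) = 0.057453 / (458/365) = 0.045787
r = ln(F/S)/T + q = 0.045787 + 0.0274 = 0.073187
r = 7.32%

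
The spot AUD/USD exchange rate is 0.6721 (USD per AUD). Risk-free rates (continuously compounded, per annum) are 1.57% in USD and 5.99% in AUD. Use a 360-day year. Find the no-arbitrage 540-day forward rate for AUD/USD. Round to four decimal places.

F = S·e^((r_USD − r_AUD)T) = 0.6721 · e^((0.0157 − 0.0599) × 540/360)
= 0.6721 · e^-0.066300 = 0.6721 × 0.935850
F = 0.6290 USD per AUD

0.6290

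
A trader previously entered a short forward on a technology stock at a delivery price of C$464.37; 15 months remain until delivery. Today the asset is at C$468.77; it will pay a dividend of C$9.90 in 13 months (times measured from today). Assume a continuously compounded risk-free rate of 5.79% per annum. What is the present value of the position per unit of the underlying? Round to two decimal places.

-C$27.52

PV(remaining dividends) I = 9.90·e^(−0.0579·13/12) = 9.2981
Current forward F = (S − I)·e^(rT) = (468.77 − 9.2981)·e^(0.0579·15/12) = 459.4719 × 1.075058 = 493.9589
Value (long) = (F − K)·e^(−rT) = (493.9589 − 464.37) × 0.930182 = 27.5231
Short position value = −(long value) = -C$27.52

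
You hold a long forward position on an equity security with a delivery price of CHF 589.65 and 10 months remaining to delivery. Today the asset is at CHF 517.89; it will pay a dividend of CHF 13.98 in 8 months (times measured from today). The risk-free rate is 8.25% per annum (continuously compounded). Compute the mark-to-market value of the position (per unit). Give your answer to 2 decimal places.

-CHF 45.82

PV(remaining dividends) I = 13.98·e^(−0.0825·8/12) = 13.2319
Current forward F = (S − I)·e^(rT) = (517.89 − 13.2319)·e^(0.0825·10/12) = 504.6581 × 1.071168 = 540.5736
Value (long) = (F − K)·e^(−rT) = (540.5736 − 589.65) × 0.933560 = -45.8158
Value = -CHF 45.82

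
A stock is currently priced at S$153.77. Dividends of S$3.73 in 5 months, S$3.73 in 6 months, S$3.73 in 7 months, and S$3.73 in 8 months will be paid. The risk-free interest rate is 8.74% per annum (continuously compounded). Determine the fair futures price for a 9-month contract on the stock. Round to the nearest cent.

PV(dividends) I = 3.73·e^(−0.0874·5/12) + 3.73·e^(−0.0874·6/12) + 3.73·e^(−0.0874·7/12) + 3.73·e^(−0.0874·8/12)
I = 3.5966 + 3.5705 + 3.5446 + 3.5189 = 14.2306
F = (S − I)·e^(rT) = (153.77 − 14.2306) · e^(0.0874·9/12)
= 139.5394 · e^0.065550 = 139.5394 × 1.067746 = S$148.99

S$148.99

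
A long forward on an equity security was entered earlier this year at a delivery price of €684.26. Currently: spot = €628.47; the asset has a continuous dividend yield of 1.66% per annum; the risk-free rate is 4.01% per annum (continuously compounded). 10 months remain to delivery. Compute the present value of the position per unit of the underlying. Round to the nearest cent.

-€41.94

Current fair forward for the remaining 10 months: F = S·e^((r − q)·T), (r − q) = 0.0401 − 0.0166 = 0.0235
F = 628.47 · e^(0.0235 × 10/12) = 628.47 × 1.019776 = 640.8986
Value of long forward = (F − K)·e^(−rT) = (640.8986 − 684.26) · e^(−0.0401·10/12)
= -43.3614 × 0.967136 = -41.94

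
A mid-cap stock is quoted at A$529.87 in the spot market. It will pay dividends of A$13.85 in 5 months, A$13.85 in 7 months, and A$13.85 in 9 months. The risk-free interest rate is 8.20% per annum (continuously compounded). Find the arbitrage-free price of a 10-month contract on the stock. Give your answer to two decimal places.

A$524.93

PV(dividends) I = 13.85·e^(−0.0820·5/12) + 13.85·e^(−0.0820·7/12) + 13.85·e^(−0.0820·9/12)
I = 13.3848 + 13.2031 + 13.0239 = 39.6118
F = (S − I)·e^(rT) = (529.87 − 39.6118) · e^(0.0820·10/12)
= 490.2582 · e^0.068333 = 490.2582 × 1.070722 = A$524.93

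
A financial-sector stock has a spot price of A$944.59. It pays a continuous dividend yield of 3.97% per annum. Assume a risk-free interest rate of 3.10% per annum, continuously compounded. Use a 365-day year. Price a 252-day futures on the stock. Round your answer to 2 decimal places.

F = S·e^((r − q)T) = 944.59 · e^((0.0310 − 0.0397) × 252/365)
= 944.59 · e^-0.006007 = 944.59 × 0.994011
F = A$938.93

A$938.93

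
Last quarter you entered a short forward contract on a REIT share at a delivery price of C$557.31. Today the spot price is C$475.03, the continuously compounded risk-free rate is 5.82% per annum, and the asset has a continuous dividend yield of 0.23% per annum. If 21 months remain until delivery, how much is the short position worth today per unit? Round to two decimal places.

C$30.22

Current fair forward for the remaining 21 months: F = S·e^((r − q)·T), (r − q) = 0.0582 − 0.0023 = 0.0559
F = 475.03 · e^(0.0559 × 21/12) = 475.03 × 1.102770 = 523.8488
Value of long forward = (F − K)·e^(−rT) = (523.8488 − 557.31) · e^(−0.0582·21/12)
= -33.4612 × 0.903165 = -30.22
Short position value = −(long value) = C$30.22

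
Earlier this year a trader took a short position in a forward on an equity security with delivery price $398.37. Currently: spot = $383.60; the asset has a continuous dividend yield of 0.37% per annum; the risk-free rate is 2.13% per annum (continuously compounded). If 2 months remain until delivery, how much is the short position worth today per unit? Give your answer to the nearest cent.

$13.59

Current fair forward for the remaining 2 months: F = S·e^((r − q)·T), (r − q) = 0.0213 − 0.0037 = 0.0176
F = 383.60 · e^(0.0176 × 2/12) = 383.60 × 1.002938 = 384.7270
Value of long forward = (F − K)·e^(−rT) = (384.7270 − 398.37) · e^(−0.0213·2/12)
= -13.6430 × 0.996456 = -13.59
Short position value = −(long value) = $13.59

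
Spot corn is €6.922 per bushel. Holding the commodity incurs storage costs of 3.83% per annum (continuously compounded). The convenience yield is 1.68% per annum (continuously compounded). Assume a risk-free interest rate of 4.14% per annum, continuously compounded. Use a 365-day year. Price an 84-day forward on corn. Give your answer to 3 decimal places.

€7.023 per bushel

Net carry = r + u − y = 0.0414 + 0.0383 − 0.0168 = 0.0629
F = S·e^((r+u−y)T) = 6.922 · e^(0.0629 × 84/365) = 6.922 · e^0.014476
= 6.922 × 1.014581 = €7.023 per bushel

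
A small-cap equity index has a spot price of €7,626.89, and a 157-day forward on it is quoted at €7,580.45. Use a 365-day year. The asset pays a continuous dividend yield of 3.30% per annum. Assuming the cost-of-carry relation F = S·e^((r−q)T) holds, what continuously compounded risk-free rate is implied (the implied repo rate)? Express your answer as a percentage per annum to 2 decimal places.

1.88%

From F = S·e^((r−q)T): (r − q) = ln(F/S)/T
ln(7580.45/7626.89) = ln(0.993911) = -0.006108
(r − q) = -0.006108 / (157/365) = -0.014200
r = ln(F/S)/T + q = -0.014200 + 0.0330 = 0.018800
r = 1.88%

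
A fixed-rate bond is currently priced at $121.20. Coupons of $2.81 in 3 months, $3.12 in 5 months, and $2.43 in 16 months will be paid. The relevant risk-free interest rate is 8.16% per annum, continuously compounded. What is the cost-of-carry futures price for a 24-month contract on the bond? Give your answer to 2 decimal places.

$133.33

PV(coupons) I = 2.81·e^(−0.0816·3/12) + 3.12·e^(−0.0816·5/12) + 2.43·e^(−0.0816·16/12)
I = 2.7533 + 3.0157 + 2.1795 = 7.9485
F = (S − I)·e^(rT) = (121.20 − 7.9485) · e^(0.0816·24/12)
= 113.2515 · e^0.163200 = 113.2515 × 1.177272 = $133.33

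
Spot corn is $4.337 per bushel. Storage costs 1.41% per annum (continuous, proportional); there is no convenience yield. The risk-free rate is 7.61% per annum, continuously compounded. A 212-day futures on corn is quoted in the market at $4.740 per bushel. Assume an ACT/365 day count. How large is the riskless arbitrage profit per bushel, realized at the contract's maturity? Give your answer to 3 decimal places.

$0.170 per bushel

Fair futures: F* = S·e^(carry·T), with carry = (r + u) = 0.0761 + 0.0141 = 0.0902
F* = 4.337 · e^(0.0902 × 212/365) = 4.337 · e^0.052390 = 4.337 × 1.053787 = $4.5703
Market $4.740 > fair $4.5703: forward overpriced → cash-and-carry (buy spot, short the forward).
At maturity, profit = |F_mkt − F*| = |4.740 − 4.5703| = $0.170 per bushel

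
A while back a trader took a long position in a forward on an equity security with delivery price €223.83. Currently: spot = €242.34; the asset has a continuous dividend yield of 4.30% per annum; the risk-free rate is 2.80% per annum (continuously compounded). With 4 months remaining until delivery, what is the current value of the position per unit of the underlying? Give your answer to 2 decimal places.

€17.14

Current fair forward for the remaining 4 months: F = S·e^((r − q)·T), (r − q) = 0.0280 − 0.0430 = -0.0150
F = 242.34 · e^(-0.0150 × 4/12) = 242.34 × 0.995012 = 241.1312
Value of long forward = (F − K)·e^(−rT) = (241.1312 − 223.83) · e^(−0.0280·4/12)
= 17.3012 × 0.990710 = 17.14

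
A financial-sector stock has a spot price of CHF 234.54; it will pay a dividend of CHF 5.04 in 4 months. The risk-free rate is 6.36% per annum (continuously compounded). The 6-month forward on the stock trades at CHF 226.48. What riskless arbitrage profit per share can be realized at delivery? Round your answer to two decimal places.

PV(dividends) I = 5.04·e^(−0.0636·4/12) = 4.9343
Fair forward F* = (S − I)·e^(rT) = (234.54 − 4.9343)·e^0.031800 = 229.6057 × 1.032311 = 237.0245
Market CHF 226.48 < fair 237.0245: forward underpriced → reverse cash-and-carry (short the stock, invest proceeds at r, pay the dividends, go long the forward).
Profit at T = |F_mkt − F*| = |226.48 − 237.0245| = CHF 10.54 per share

CHF 10.54 per share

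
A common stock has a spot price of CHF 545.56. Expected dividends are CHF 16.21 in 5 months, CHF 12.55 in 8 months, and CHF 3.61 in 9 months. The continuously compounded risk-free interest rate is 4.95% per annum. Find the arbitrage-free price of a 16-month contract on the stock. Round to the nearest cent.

PV(dividends) I = 16.21·e^(−0.0495·5/12) + 12.55·e^(−0.0495·8/12) + 3.61·e^(−0.0495·9/12)
I = 15.8791 + 12.1426 + 3.4784 = 31.5001
F = (S − I)·e^(rT) = (545.56 − 31.5001) · e^(0.0495·16/12)
= 514.0599 · e^0.066000 = 514.0599 × 1.068227 = CHF 549.13

CHF 549.13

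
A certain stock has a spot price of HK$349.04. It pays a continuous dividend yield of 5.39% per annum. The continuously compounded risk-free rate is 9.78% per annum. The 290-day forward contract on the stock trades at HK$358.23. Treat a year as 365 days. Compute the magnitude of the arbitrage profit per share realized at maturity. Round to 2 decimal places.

Fair forward: F* = S·e^(carry·T), with carry = (r − q) = 0.0978 − 0.0539 = 0.0439
F* = 349.04 · e^(0.0439 × 290/365) = 349.04 · e^0.034879 = 349.04 × 1.035494 = HK$361.4288
Market HK$358.23 < fair HK$361.4288: forward underpriced → reverse cash-and-carry (short spot, go long the forward).
At maturity, profit = |F_mkt − F*| = |358.23 − 361.4288| = HK$3.20 per share

HK$3.20 per share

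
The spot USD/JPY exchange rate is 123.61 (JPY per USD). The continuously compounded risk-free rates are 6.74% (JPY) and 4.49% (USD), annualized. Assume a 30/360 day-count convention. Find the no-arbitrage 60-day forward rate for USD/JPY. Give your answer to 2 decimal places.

F = S·e^((r_JPY − r_USD)T) = 123.61 · e^((0.0674 − 0.0449) × 60/360)
= 123.61 · e^0.003750 = 123.61 × 1.003757
F = 124.07 JPY per USD

124.07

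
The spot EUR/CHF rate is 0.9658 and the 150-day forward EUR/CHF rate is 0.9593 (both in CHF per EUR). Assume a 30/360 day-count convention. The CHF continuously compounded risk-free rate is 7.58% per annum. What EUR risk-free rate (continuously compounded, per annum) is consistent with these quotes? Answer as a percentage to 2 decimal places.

9.20%

F = S·e^((r_CHF − r_EUR)T) ⇒ r_EUR = r_CHF − ln(F/S)/T
ln(0.9593/0.9658) = -0.006753; /(150/360) = -0.016207
r_EUR = 0.0758 + 0.016207 = 0.092007
r_EUR = 9.20%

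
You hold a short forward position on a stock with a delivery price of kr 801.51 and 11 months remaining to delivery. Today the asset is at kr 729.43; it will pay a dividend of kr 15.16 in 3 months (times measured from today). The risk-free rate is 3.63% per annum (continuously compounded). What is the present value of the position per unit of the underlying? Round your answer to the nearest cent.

kr 60.87

PV(remaining dividends) I = 15.16·e^(−0.0363·3/12) = 15.0230
Current forward F = (S − I)·e^(rT) = (729.43 − 15.0230)·e^(0.0363·11/12) = 714.4070 × 1.033835 = 738.5790
Value (long) = (F − K)·e^(−rT) = (738.5790 − 801.51) × 0.967273 = -60.8715
Short position value = −(long value) = kr 60.87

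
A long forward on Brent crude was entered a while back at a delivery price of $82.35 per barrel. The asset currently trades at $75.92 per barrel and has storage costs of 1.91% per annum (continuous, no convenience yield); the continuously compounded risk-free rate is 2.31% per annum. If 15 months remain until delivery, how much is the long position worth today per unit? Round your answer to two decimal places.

Current fair forward for the remaining 15 months: F = S·e^((r + u)·T), (r + u) = 0.0231 + 0.0191 = 0.0422
F = 75.92 · e^(0.0422 × 15/12) = 75.92 × 1.054166 = 80.0323
Value of long forward = (F − K)·e^(−rT) = (80.0323 − 82.35) · e^(−0.0231·15/12)
= -2.3177 × 0.971538 = -2.25

-$2.25 per barrel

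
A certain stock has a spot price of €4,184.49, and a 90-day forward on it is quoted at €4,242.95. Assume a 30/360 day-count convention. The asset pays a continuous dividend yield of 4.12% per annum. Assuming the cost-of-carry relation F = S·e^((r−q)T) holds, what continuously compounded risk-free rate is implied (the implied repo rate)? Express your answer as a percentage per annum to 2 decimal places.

9.67%

From F = S·e^((r−q)T): (r − q) = ln(F/S)/T
ln(4242.95/4184.49) = ln(1.013971) = 0.013874
(r − q) = 0.013874 / (90/360) = 0.055496
r = ln(F/S)/T + q = 0.055496 + 0.0412 = 0.096696
r = 9.67%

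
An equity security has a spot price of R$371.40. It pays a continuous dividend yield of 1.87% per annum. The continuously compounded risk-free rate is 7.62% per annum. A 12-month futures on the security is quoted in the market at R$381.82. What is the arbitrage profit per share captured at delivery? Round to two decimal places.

R$11.56 per share

Fair futures: F* = S·e^(carry·T), with carry = (r − q) = 0.0762 − 0.0187 = 0.0575
F* = 371.40 · e^(0.0575 × 12/12) = 371.40 · e^0.057500 = 371.40 × 1.059185 = R$393.3813
Market R$381.82 < fair R$393.3813: forward underpriced → reverse cash-and-carry (short spot, go long the forward).
At maturity, profit = |F_mkt − F*| = |381.82 − 393.3813| = R$11.56 per share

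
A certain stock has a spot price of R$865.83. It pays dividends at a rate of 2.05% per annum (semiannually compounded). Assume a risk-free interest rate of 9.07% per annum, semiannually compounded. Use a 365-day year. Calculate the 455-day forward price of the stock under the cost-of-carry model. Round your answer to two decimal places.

F = S · (1+r/2)^(2T) / (1+q/2)^(2T)
= 865.83 × 1.116921 / 1.025751 = 865.83 × 1.088881
F = R$942.79

R$942.79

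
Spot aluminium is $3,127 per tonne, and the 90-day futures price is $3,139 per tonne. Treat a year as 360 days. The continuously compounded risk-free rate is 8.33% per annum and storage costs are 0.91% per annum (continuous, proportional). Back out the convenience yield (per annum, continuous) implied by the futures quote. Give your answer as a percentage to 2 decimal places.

7.71%

F = S·e^((r+u−y)T) ⇒ (r+u−y) = ln(F/S)/T
ln(3139/3127) = 0.003830; /T ⇒ 0.015320
y = r + u − ln(F/S)/T = 0.0833 + 0.0091 − 0.015320 = 0.077080
y = 7.71%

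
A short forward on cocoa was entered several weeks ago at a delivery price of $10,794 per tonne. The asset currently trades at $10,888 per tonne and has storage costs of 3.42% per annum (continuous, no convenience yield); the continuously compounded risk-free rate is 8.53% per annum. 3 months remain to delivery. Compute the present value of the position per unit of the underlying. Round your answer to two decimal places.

Current fair forward for the remaining 3 months: F = S·e^((r + u)·T), (r + u) = 0.0853 + 0.0342 = 0.1195
F = 10888 · e^(0.1195 × 3/12) = 10888 × 1.03032574 = 11218.1867
Value of long forward = (F − K)·e^(−rT) = (11218.1867 − 10794) · e^(−0.0853·3/12)
= 424.1867 × 0.97890077 = 415.24
Short position value = −(long value) = -$415.24

-$415.24 per tonne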